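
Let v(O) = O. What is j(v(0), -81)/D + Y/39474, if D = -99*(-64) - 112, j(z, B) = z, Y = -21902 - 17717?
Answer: -39619/39474 ≈ -1.0037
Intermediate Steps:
Y = -39619
D = 6224 (D = 6336 - 112 = 6224)
j(v(0), -81)/D + Y/39474 = 0/6224 - 39619/39474 = 0*(1/6224) - 39619*1/39474 = 0 - 39619/39474 = -39619/39474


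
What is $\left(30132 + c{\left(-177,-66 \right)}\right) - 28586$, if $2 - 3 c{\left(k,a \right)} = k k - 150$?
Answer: $- \frac{26539}{3} \approx -8846.3$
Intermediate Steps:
$c{\left(k,a \right)} = \frac{152}{3} - \frac{k^{2}}{3}$ ($c{\left(k,a \right)} = \frac{2}{3} - \frac{k k - 150}{3} = \frac{2}{3} - \frac{k^{2} - 150}{3} = \frac{2}{3} - \frac{-150 + k^{2}}{3} = \frac{2}{3} - \left(-50 + \frac{k^{2}}{3}\right) = \frac{152}{3} - \frac{k^{2}}{3}$)
$\left(30132 + c{\left(-177,-66 \right)}\right) - 28586 = \left(30132 + \left(\frac{152}{3} - \frac{\left(-177\right)^{2}}{3}\right)\right) - 28586 = \left(30132 + \left(\frac{152}{3} - 10443\right)\right) - 28586 = \left(30132 - \frac{31177}{3}\right) - 28586 = \frac{59219}{3} - 28586 = - \frac{26539}{3}$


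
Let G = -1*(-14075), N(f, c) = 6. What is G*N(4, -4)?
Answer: 84450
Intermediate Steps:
G = 14075
G*N(4, -4) = 14075*6 = 84450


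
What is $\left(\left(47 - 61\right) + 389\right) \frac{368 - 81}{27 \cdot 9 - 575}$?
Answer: $- \frac{107625}{332} \approx -324.17$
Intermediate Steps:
$\left(\left(47 - 61\right) + 389\right) \frac{368 - 81}{27 \cdot 9 - 575} = \left(-14 + 389\right) \frac{287}{243 - 575} = 375 \frac{287}{-332} = 375 \cdot 287 \left(- \frac{1}{332}\right) = 375 \left(- \frac{287}{332}\right) = - \frac{107625}{332}$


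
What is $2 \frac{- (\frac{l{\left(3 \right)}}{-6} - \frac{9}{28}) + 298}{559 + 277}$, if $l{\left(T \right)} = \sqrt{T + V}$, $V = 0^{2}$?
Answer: $\frac{8353}{11704} + \frac{\sqrt{3}}{2508} \approx 0.71438$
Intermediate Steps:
$V = 0$
$l{\left(T \right)} = \sqrt{T}$ ($l{\left(T \right)} = \sqrt{T + 0} = \sqrt{T}$)
$2 \frac{- (\frac{l{\left(3 \right)}}{-6} - \frac{9}{28}) + 298}{559 + 277} = 2 \frac{- (\frac{\sqrt{3}}{-6} - \frac{9}{28}) + 298}{559 + 277} = 2 \frac{- (\sqrt{3} \left(- \frac{1}{6}\right) - \frac{9}{28}) + 298}{836} = 2 \left(- (- \frac{\sqrt{3}}{6} - \frac{9}{28}) + 298\right) \frac{1}{836} = 2 \left(- (- \frac{9}{28} - \frac{\sqrt{3}}{6}) + 298\right) \frac{1}{836} = 2 \left(\left(\frac{9}{28} + \frac{\sqrt{3}}{6}\right) + 298\right) \frac{1}{836} = 2 \left(\frac{8353}{28} + \frac{\sqrt{3}}{6}\right) \frac{1}{836} = 2 \left(\frac{8353}{23408} + \frac{\sqrt{3}}{5016}\right) = \frac{8353}{11704} + \frac{\sqrt{3}}{2508}$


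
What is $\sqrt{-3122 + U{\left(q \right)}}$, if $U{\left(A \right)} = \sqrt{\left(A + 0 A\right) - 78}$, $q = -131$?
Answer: $\sqrt{-3122 + i \sqrt{209}} \approx 0.1294 + 55.875 i$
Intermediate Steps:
$U{\left(A \right)} = \sqrt{-78 + A}$ ($U{\left(A \right)} = \sqrt{\left(A + 0\right) - 78} = \sqrt{A - 78} = \sqrt{-78 + A}$)
$\sqrt{-3122 + U{\left(q \right)}} = \sqrt{-3122 + \sqrt{-78 - 131}} = \sqrt{-3122 + \sqrt{-209}} = \sqrt{-3122 + i \sqrt{209}}$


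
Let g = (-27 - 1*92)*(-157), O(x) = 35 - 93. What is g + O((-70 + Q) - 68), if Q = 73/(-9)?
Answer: 18625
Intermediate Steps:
Q = -73/9 (Q = 73*(-⅑) = -73/9 ≈ -8.1111)
O(x) = -58
g = 18683 (g = (-27 - 92)*(-157) = -119*(-157) = 18683)
g + O((-70 + Q) - 68) = 18683 - 58 = 18625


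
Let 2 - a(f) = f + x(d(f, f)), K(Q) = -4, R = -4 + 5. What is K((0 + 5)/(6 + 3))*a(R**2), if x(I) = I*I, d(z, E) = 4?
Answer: 60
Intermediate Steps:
R = 1
x(I) = I**2
a(f) = -14 - f (a(f) = 2 - (f + 4**2) = 2 - (f + 16) = 2 - (16 + f) = 2 + (-16 - f) = -14 - f)
K((0 + 5)/(6 + 3))*a(R**2) = -4*(-14 - 1*1**2) = -4*(-14 - 1*1) = -4*(-14 - 1) = -4*(-15) = 60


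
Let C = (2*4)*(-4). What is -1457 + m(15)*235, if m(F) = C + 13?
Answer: -5922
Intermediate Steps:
C = -32 (C = 8*(-4) = -32)
m(F) = -19 (m(F) = -32 + 13 = -19)
-1457 + m(15)*235 = -1457 - 19*235 = -1457 - 4465 = -5922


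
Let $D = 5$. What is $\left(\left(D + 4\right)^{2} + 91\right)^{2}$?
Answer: $29584$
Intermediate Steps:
$\left(\left(D + 4\right)^{2} + 91\right)^{2} = \left(\left(5 + 4\right)^{2} + 91\right)^{2} = \left(9^{2} + 91\right)^{2} = \left(81 + 91\right)^{2} = 172^{2} = 29584$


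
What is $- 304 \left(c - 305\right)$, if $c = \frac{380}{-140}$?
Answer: $\frac{654816}{7} \approx 93545.0$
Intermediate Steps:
$c = - \frac{19}{7}$ ($c = 380 \left(- \frac{1}{140}\right) = - \frac{19}{7} \approx -2.7143$)
$- 304 \left(c - 305\right) = - 304 \left(- \frac{19}{7} - 305\right) = \left(-304\right) \left(- \frac{2154}{7}\right) = \frac{654816}{7}$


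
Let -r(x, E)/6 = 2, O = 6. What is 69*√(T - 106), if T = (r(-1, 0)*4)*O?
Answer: 69*I*√394 ≈ 1369.6*I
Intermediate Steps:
r(x, E) = -12 (r(x, E) = -6*2 = -12)
T = -288 (T = -12*4*6 = -48*6 = -288)
69*√(T - 106) = 69*√(-288 - 106) = 69*√(-394) = 69*(I*√394) = 69*I*√394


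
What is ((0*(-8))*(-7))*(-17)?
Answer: 0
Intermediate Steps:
((0*(-8))*(-7))*(-17) = (0*(-7))*(-17) = 0*(-17) = 0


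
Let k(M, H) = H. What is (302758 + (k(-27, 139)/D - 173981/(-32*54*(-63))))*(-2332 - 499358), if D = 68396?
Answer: -6731850955922655385/44320608 ≈ -1.5189e+11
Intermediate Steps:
(302758 + (k(-27, 139)/D - 173981/(-32*54*(-63))))*(-2332 - 499358) = (302758 + (139/68396 - 173981/(-32*54*(-63))))*(-2332 - 499358) = (302758 + (139*(1/68396) - 173981/((-1728*(-63)))))*(-501690) = (302758 + (139/68396 - 173981/108864))*(-501690) = (302758 - 2971118095/1861465536)*(-501690) = (563570611630193/1861465536)*(-501690) = -6731850955922655385/44320608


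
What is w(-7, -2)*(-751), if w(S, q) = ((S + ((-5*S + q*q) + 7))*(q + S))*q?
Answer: -527202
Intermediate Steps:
w(S, q) = q*(S + q)*(7 + q² - 4*S) (w(S, q) = ((S + ((-5*S + q²) + 7))*(S + q))*q = ((S + ((q² - 5*S) + 7))*(S + q))*q = ((S + (7 + q² - 5*S))*(S + q))*q = ((7 + q² - 4*S)*(S + q))*q = ((S + q)*(7 + q² - 4*S))*q = q*(S + q)*(7 + q² - 4*S))
w(-7, -2)*(-751) = -2*((-2)³ - 4*(-7)² + 7*(-7) + 7*(-2) - 7*(-2)² - 4*(-7)*(-2))*(-751) = -2*(-8 - 4*49 - 49 - 14 - 7*4 - 56)*(-751) = -2*(-8 - 196 - 49 - 14 - 28 - 56)*(-751) = -2*(-351)*(-751) = 702*(-751) = -527202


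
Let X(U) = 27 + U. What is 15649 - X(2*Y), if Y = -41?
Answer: 15704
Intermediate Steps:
15649 - X(2*Y) = 15649 - (27 + 2*(-41)) = 15649 - (27 - 82) = 15649 - 1*(-55) = 15649 + 55 = 15704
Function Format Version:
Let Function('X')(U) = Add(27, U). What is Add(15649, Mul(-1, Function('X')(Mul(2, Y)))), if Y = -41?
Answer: 15704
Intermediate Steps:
Add(15649, Mul(-1, Function('X')(Mul(2, Y)))) = Add(15649, Mul(-1, Add(27, Mul(2, -41)))) = Add(15649, Mul(-1, Add(27, -82))) = Add(15649, Mul(-1, -55)) = Add(15649, 55) = 15704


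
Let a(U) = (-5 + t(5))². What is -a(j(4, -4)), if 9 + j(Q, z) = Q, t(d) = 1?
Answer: -16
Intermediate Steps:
j(Q, z) = -9 + Q
a(U) = 16 (a(U) = (-5 + 1)² = (-4)² = 16)
-a(j(4, -4)) = -1*16 = -16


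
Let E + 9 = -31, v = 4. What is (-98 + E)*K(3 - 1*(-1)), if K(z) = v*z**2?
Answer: -8832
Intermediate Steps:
E = -40 (E = -9 - 31 = -40)
K(z) = 4*z**2
(-98 + E)*K(3 - 1*(-1)) = (-98 - 40)*(4*(3 - 1*(-1))**2) = -552*(3 + 1)**2 = -552*4**2 = -552*16 = -138*64 = -8832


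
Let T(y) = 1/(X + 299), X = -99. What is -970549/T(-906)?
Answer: -194109800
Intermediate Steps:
T(y) = 1/200 (T(y) = 1/(-99 + 299) = 1/200)
-970549/T(-906) = -970549/1/200 = -970549*200 = -194109800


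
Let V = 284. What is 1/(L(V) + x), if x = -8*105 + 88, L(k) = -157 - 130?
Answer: -1/1039 ≈ -0.00096246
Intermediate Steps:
L(k) = -287
x = -752 (x = -840 + 88 = -752)
1/(L(V) + x) = 1/(-287 - 752) = 1/(-1039) = -1/1039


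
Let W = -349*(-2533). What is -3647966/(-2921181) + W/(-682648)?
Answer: -92096970109/1994138367288 ≈ -0.046184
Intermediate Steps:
W = 884017
-3647966/(-2921181) + W/(-682648) = -3647966/(-2921181) + 884017/(-682648) = -3647966*(-1/2921181) + 884017*(-1/682648) = 3647966/2921181 - 884017/682648 = -92096970109/1994138367288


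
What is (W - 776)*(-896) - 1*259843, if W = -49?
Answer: 479357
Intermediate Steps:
(W - 776)*(-896) - 1*259843 = (-49 - 776)*(-896) - 1*259843 = -825*(-896) - 259843 = 739200 - 259843 = 479357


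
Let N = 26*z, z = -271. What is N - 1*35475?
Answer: -42521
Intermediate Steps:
N = -7046 (N = 26*(-271) = -7046)
N - 1*35475 = -7046 - 1*35475 = -7046 - 35475 = -42521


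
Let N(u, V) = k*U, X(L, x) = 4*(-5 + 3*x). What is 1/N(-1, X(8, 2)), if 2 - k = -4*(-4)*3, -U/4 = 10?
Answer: 1/1840 ≈ 0.00054348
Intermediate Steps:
U = -40 (U = -4*10 = -40)
k = -46 (k = 2 - (-4*(-4))*3 = 2 - 16*3 = 2 - 1*48 = 2 - 48 = -46)
X(L, x) = -20 + 12*x
N(u, V) = 1840 (N(u, V) = -46*(-40) = 1840)
1/N(-1, X(8, 2)) = 1/1840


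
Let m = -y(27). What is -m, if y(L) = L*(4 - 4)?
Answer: 0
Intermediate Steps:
y(L) = 0 (y(L) = L*0 = 0)
m = 0 (m = -1*0 = 0)
-m = -1*0 = 0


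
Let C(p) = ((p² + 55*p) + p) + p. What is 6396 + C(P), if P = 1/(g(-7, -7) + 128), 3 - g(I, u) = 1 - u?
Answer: 96772096/15129 ≈ 6396.5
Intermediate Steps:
g(I, u) = 2 + u (g(I, u) = 3 - (1 - u) = 3 + (-1 + u) = 2 + u)
P = 1/123 (P = 1/((2 - 7) + 128) = 1/(-5 + 128) = 1/123 ≈ 0.0081301)
C(p) = p² + 57*p (C(p) = (p² + 56*p) + p = p² + 57*p)
6396 + C(P) = 6396 + (57 + 1/123)/123 = 6396 + (1/123)*(7012/123) = 6396 + 7012/15129 = 96772096/15129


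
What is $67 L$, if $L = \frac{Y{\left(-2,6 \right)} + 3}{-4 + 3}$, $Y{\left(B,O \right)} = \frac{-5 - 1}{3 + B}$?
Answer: $201$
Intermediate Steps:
$Y{\left(B,O \right)} = - \frac{6}{3 + B}$
$L = 3$ ($L = \frac{- \frac{6}{3 - 2} + 3}{-4 + 3} = \frac{- \frac{6}{1} + 3}{-1} = \left(\left(-6\right) 1 + 3\right) \left(-1\right) = \left(-6 + 3\right) \left(-1\right) = \left(-3\right) \left(-1\right) = 3$)
$67 L = 67 \cdot 3 = 201$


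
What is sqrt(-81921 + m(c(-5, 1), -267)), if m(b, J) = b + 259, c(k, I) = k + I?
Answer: 3*I*sqrt(9074) ≈ 285.77*I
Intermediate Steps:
c(k, I) = I + k
m(b, J) = 259 + b
sqrt(-81921 + m(c(-5, 1), -267)) = sqrt(-81921 + (259 + (1 - 5))) = sqrt(-81921 + (259 - 4)) = sqrt(-81921 + 255) = sqrt(-81666) = 3*I*sqrt(9074)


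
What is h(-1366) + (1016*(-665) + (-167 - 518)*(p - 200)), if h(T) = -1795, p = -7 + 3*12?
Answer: -560300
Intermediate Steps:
p = 29 (p = -7 + 36 = 29)
h(-1366) + (1016*(-665) + (-167 - 518)*(p - 200)) = -1795 + (1016*(-665) + (-167 - 518)*(29 - 200)) = -1795 + (-675640 - 685*(-171)) = -1795 + (-675640 + 117135) = -1795 - 558505 = -560300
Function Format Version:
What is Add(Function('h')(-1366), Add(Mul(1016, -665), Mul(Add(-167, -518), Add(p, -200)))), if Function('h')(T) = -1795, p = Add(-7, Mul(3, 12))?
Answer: -560300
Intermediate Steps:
p = 29 (p = Add(-7, 36) = 29)
Add(Function('h')(-1366), Add(Mul(1016, -665), Mul(Add(-167, -518), Add(p, -200)))) = Add(-1795, Add(Mul(1016, -665), Mul(Add(-167, -518), Add(29, -200)))) = Add(-1795, Add(-675640, Mul(-685, -171))) = Add(-1795, Add(-675640, 117135)) = Add(-1795, -558505) = -560300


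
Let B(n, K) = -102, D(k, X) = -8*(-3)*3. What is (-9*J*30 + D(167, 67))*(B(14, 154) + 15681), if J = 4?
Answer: -15703632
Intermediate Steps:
D(k, X) = 72 (D(k, X) = 24*3 = 72)
(-9*J*30 + D(167, 67))*(B(14, 154) + 15681) = (-9*4*30 + 72)*(-102 + 15681) = (-36*30 + 72)*15579 = (-1080 + 72)*15579 = -1008*15579 = -15703632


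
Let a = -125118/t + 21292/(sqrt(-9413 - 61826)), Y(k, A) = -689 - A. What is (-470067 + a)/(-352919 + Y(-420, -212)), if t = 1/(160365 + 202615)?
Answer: 45415801707/353396 + 5323*I*sqrt(71239)/6293894411 ≈ 1.2851e+5 + 0.00022573*I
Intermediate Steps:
t = 1/362980 ≈ 2.7550e-6
a = -45415331640 - 21292*I*sqrt(71239)/71239 (a = -125118/1/362980 + 21292/(sqrt(-9413 - 61826)) = -125118*362980 + 21292/(sqrt(-71239)) = -45415331640 + 21292/((I*sqrt(71239))) = -45415331640 + 21292*(-I*sqrt(71239)/71239) = -45415331640 - 21292*I*sqrt(71239)/71239 ≈ -4.5415e+10 - 79.773*I)
(-470067 + a)/(-352919 + Y(-420, -212)) = (-470067 + (-45415331640 - 21292*I*sqrt(71239)/71239))/(-352919 + (-689 - 1*(-212))) = (-45415801707 - 21292*I*sqrt(71239)/71239)/(-352919 + (-689 + 212)) = (-45415801707 - 21292*I*sqrt(71239)/71239)/(-352919 - 477) = (-45415801707 - 21292*I*sqrt(71239)/71239)/(-353396) = (-45415801707 - 21292*I*sqrt(71239)/71239)*(-1/353396) = 45415801707/353396 + 5323*I*sqrt(71239)/6293894411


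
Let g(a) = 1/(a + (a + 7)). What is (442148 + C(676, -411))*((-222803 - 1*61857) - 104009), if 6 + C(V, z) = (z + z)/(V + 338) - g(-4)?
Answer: -29042136678070/169 ≈ -1.7185e+11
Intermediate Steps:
g(a) = 1/(7 + 2*a) (g(a) = 1/(a + (7 + a)) = 1/(7 + 2*a))
C(V, z) = -5 + 2*z/(338 + V) (C(V, z) = -6 + ((z + z)/(V + 338) - 1/(7 + 2*(-4))) = -6 + ((2*z)/(338 + V) - 1/(7 - 8)) = -6 + (2*z/(338 + V) - 1/(-1)) = -6 + (2*z/(338 + V) - 1*(-1)) = -6 + (2*z/(338 + V) + 1) = -6 + (1 + 2*z/(338 + V)) = -5 + 2*z/(338 + V))
(442148 + C(676, -411))*((-222803 - 1*61857) - 104009) = (442148 + (-1690 - 5*676 + 2*(-411))/(338 + 676))*((-222803 - 1*61857) - 104009) = (442148 + (-1690 - 3380 - 822)/1014)*((-222803 - 61857) - 104009) = (442148 + (1/1014)*(-5892))*(-284660 - 104009) = (442148 - 982/169)*(-388669) = (74722030/169)*(-388669) = -29042136678070/169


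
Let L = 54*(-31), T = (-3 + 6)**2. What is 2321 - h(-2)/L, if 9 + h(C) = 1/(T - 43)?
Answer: 132101729/56916 ≈ 2321.0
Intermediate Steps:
T = 9 (T = 3**2 = 9)
h(C) = -307/34 (h(C) = -9 + 1/(9 - 43) = -9 + 1/(-34) = -9 - 1/34 = -307/34)
L = -1674
2321 - h(-2)/L = 2321 - (-307)/(34*(-1674)) = 2321 - (-307)*(-1)/(34*1674) = 2321 - 1*307/56916 = 2321 - 307/56916 = 132101729/56916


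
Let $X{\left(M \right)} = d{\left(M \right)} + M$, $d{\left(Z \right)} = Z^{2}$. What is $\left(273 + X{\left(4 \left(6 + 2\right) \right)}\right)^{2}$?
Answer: $1766241$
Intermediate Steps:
$X{\left(M \right)} = M + M^{2}$ ($X{\left(M \right)} = M^{2} + M = M + M^{2}$)
$\left(273 + X{\left(4 \left(6 + 2\right) \right)}\right)^{2} = \left(273 + 4 \left(6 + 2\right) \left(1 + 4 \left(6 + 2\right)\right)\right)^{2} = \left(273 + 4 \cdot 8 \left(1 + 4 \cdot 8\right)\right)^{2} = \left(273 + 32 \left(1 + 32\right)\right)^{2} = \left(273 + 32 \cdot 33\right)^{2} = \left(273 + 1056\right)^{2} = 1329^{2} = 1766241$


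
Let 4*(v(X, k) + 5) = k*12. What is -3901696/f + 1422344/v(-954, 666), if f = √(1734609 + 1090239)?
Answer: 1422344/1993 - 975424*√19617/58851 ≈ -1607.8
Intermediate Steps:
v(X, k) = -5 + 3*k (v(X, k) = -5 + (k*12)/4 = -5 + (12*k)/4 = -5 + 3*k)
f = 12*√19617 (f = √2824848 = 12*√19617 ≈ 1680.7)
-3901696/f + 1422344/v(-954, 666) = -3901696*√19617/235404 + 1422344/(-5 + 3*666) = -975424*√19617/58851 + 1422344/(-5 + 1998) = -975424*√19617/58851 + 1422344/1993 = 1422344/1993 - 975424*√19617/58851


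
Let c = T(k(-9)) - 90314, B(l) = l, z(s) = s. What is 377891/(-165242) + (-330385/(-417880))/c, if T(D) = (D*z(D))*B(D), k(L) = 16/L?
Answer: -1039751177045220809/454654665912993392 ≈ -2.2869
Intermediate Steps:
T(D) = D³ (T(D) = (D*D)*D = D²*D = D³)
c = -65843002/729 (c = (16/(-9))³ - 90314 = (16*(-⅑))³ - 90314 = (-16/9)³ - 90314 = -4096/729 - 90314 = -65843002/729 ≈ -90320.)
377891/(-165242) + (-330385/(-417880))/c = 377891/(-165242) + (-330385/(-417880))/(-65843002/729) = 377891*(-1/165242) - 330385*(-1/417880)*(-729/65843002) = -377891/165242 + (66077/83576)*(-729/65843002) = -377891/165242 - 48170133/5502894735152 = -1039751177045220809/454654665912993392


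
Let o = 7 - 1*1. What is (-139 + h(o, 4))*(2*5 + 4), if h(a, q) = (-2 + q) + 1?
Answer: -1904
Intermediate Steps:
o = 6 (o = 7 - 1 = 6)
h(a, q) = -1 + q
(-139 + h(o, 4))*(2*5 + 4) = (-139 + (-1 + 4))*(2*5 + 4) = (-139 + 3)*(10 + 4) = -136*14 = -1904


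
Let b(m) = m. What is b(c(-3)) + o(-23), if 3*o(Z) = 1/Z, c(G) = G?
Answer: -208/69 ≈ -3.0145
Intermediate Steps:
o(Z) = 1/(3*Z)
b(c(-3)) + o(-23) = -3 + (⅓)/(-23) = -3 + (⅓)*(-1/23) = -3 - 1/69 = -208/69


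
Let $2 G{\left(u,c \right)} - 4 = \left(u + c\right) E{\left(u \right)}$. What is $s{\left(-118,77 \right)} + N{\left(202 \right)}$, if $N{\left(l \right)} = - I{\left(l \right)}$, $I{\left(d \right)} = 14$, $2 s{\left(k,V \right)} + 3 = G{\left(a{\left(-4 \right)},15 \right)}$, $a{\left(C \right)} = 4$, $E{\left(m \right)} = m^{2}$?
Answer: $\frac{123}{2} \approx 61.5$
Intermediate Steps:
$G{\left(u,c \right)} = 2 + \frac{u^{2} \left(c + u\right)}{2}$ ($G{\left(u,c \right)} = 2 + \frac{\left(u + c\right) u^{2}}{2} = 2 + \frac{\left(c + u\right) u^{2}}{2} = 2 + \frac{u^{2} \left(c + u\right)}{2}$)
$s{\left(k,V \right)} = \frac{151}{2}$ ($s{\left(k,V \right)} = - \frac{3}{2} + \frac{2 + \frac{4^{3}}{2} + \frac{1}{2} \cdot 15 \cdot 4^{2}}{2} = - \frac{3}{2} + \frac{2 + \frac{1}{2} \cdot 64 + \frac{1}{2} \cdot 15 \cdot 16}{2} = - \frac{3}{2} + \frac{2 + 32 + 120}{2} = - \frac{3}{2} + \frac{1}{2} \cdot 154 = - \frac{3}{2} + 77 = \frac{151}{2}$)
$N{\left(l \right)} = -14$ ($N{\left(l \right)} = \left(-1\right) 14 = -14$)
$s{\left(-118,77 \right)} + N{\left(202 \right)} = \frac{151}{2} - 14 = \frac{123}{2}$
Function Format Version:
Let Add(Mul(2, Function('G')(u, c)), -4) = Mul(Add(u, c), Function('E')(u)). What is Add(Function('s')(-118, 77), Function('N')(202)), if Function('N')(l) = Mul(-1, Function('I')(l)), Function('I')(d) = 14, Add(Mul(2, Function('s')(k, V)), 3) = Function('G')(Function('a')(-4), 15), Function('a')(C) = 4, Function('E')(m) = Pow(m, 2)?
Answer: Rational(123, 2) ≈ 61.500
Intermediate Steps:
Function('G')(u, c) = Add(2, Mul(Rational(1, 2), Pow(u, 2), Add(c, u))) (Function('G')(u, c) = Add(2, Mul(Rational(1, 2), Mul(Add(u, c), Pow(u, 2)))) = Add(2, Mul(Rational(1, 2), Mul(Add(c, u), Pow(u, 2)))) = Add(2, Mul(Rational(1, 2), Mul(Pow(u, 2), Add(c, u)))) = Add(2, Mul(Rational(1, 2), Pow(u, 2), Add(c, u))))
Function('s')(k, V) = Rational(151, 2) (Function('s')(k, V) = Add(Rational(-3, 2), Mul(Rational(1, 2), Add(2, Mul(Rational(1, 2), Pow(4, 3)), Mul(Rational(1, 2), 15, Pow(4, 2))))) = Add(Rational(-3, 2), Mul(Rational(1, 2), Add(2, Mul(Rational(1, 2), 64), Mul(Rational(1, 2), 15, 16)))) = Add(Rational(-3, 2), Mul(Rational(1, 2), Add(2, 32, 120))) = Add(Rational(-3, 2), Mul(Rational(1, 2), 154)) = Add(Rational(-3, 2), 77) = Rational(151, 2))
Function('N')(l) = -14 (Function('N')(l) = Mul(-1, 14) = -14)
Add(Function('s')(-118, 77), Function('N')(202)) = Add(Rational(151, 2), -14) = Rational(123, 2)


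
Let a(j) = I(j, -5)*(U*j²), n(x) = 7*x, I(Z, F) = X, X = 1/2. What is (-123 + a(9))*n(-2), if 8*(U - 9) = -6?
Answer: -11823/4 ≈ -2955.8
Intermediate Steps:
U = 33/4 (U = 9 + (⅛)*(-6) = 9 - ¾ = 33/4 ≈ 8.2500)
X = ½ (X = 1*(½) = ½ ≈ 0.50000)
I(Z, F) = ½
a(j) = 33*j²/8 (a(j) = (33*j²/4)/2 = 33*j²/8)
(-123 + a(9))*n(-2) = (-123 + (33/8)*9²)*(7*(-2)) = (-123 + (33/8)*81)*(-14) = (-123 + 2673/8)*(-14) = (1689/8)*(-14) = -11823/4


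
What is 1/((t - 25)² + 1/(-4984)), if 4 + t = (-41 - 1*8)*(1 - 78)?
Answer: 4984/69863399423 ≈ 7.1339e-8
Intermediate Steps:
t = 3769 (t = -4 + (-41 - 1*8)*(1 - 78) = -4 + (-41 - 8)*(-77) = -4 - 49*(-77) = -4 + 3773 = 3769)
1/((t - 25)² + 1/(-4984)) = 1/((3769 - 25)² + 1/(-4984)) = 1/(3744² - 1/4984) = 1/(14017536 - 1/4984) = 1/(69863399423/4984) = 4984/69863399423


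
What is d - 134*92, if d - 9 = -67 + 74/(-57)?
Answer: -706076/57 ≈ -12387.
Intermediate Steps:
d = -3380/57 (d = 9 + (-67 + 74/(-57)) = 9 + (-67 + 74*(-1/57)) = 9 + (-67 - 74/57) = 9 - 3893/57 = -3380/57 ≈ -59.298)
d - 134*92 = -3380/57 - 134*92 = -3380/57 - 12328 = -706076/57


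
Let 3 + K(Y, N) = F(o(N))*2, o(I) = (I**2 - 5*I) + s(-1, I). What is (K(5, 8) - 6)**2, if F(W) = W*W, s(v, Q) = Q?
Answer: 4157521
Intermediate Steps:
o(I) = I**2 - 4*I (o(I) = (I**2 - 5*I) + I = I**2 - 4*I)
F(W) = W**2
K(Y, N) = -3 + 2*N**2*(-4 + N)**2 (K(Y, N) = -3 + (N*(-4 + N))**2*2 = -3 + (N**2*(-4 + N)**2)*2 = -3 + 2*N**2*(-4 + N)**2)
(K(5, 8) - 6)**2 = ((-3 + 2*8**2*(-4 + 8)**2) - 6)**2 = ((-3 + 2*64*4**2) - 6)**2 = ((-3 + 2*64*16) - 6)**2 = ((-3 + 2048) - 6)**2 = (2045 - 6)**2 = 2039**2 = 4157521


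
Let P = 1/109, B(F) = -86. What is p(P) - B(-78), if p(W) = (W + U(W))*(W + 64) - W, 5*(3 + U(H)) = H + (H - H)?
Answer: -6257248/59405 ≈ -105.33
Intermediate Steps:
U(H) = -3 + H/5 (U(H) = -3 + (H + (H - H))/5 = -3 + (H + 0)/5 = -3 + H/5)
P = 1/109 ≈ 0.0091743
p(W) = -W + (-3 + 6*W/5)*(64 + W) (p(W) = (W + (-3 + W/5))*(W + 64) - W = (-3 + 6*W/5)*(64 + W) - W = -W + (-3 + 6*W/5)*(64 + W))
p(P) - B(-78) = (-192 + 6*(1/109)**2/5 + (364/5)*(1/109)) - 1*(-86) = (-192 + (6/5)*(1/11881) + 364/545) + 86 = (-192 + 6/59405 + 364/545) + 86 = -11366078/59405 + 86 = -6257248/59405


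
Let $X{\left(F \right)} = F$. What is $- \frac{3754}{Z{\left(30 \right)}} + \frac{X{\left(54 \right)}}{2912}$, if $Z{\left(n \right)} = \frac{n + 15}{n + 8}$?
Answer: $- \frac{207700097}{65520} \approx -3170.0$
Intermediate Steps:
$Z{\left(n \right)} = \frac{15 + n}{8 + n}$
$- \frac{3754}{Z{\left(30 \right)}} + \frac{X{\left(54 \right)}}{2912} = - \frac{3754}{\frac{1}{8 + 30} \left(15 + 30\right)} + \frac{54}{2912} = - \frac{3754}{\frac{1}{38} \cdot 45} + 54 \cdot \frac{1}{2912} = - \frac{3754}{\frac{1}{38} \cdot 45} + \frac{27}{1456} = - \frac{3754}{\frac{45}{38}} + \frac{27}{1456} = \left(-3754\right) \frac{38}{45} + \frac{27}{1456} = - \frac{142652}{45} + \frac{27}{1456} = - \frac{207700097}{65520}$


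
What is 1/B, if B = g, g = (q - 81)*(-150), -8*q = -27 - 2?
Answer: 4/46425 ≈ 8.6160e-5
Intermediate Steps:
q = 29/8 (q = -(-27 - 2)/8 = -⅛*(-29) = 29/8 ≈ 3.6250)
g = 46425/4 (g = (29/8 - 81)*(-150) = -619/8*(-150) = 46425/4 ≈ 11606.)
B = 46425/4 ≈ 11606.
1/B = 1/(46425/4) = 4/46425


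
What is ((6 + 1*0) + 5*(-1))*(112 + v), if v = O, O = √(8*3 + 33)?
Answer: 112 + √57 ≈ 119.55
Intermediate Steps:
O = √57 (O = √(24 + 33) = √57 ≈ 7.5498)
v = √57 ≈ 7.5498
((6 + 1*0) + 5*(-1))*(112 + v) = ((6 + 1*0) + 5*(-1))*(112 + √57) = ((6 + 0) - 5)*(112 + √57) = (6 - 5)*(112 + √57) = 1*(112 + √57) = 112 + √57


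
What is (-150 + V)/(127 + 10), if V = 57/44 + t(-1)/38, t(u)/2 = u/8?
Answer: -248645/229064 ≈ -1.0855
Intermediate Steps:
t(u) = u/4 (t(u) = 2*(u/8) = u/4)
V = 2155/1672 (V = 57/44 + ((¼)*(-1))/38 = 57*(1/44) - ¼*1/38 = 57/44 - 1/152 = 2155/1672 ≈ 1.2889)
(-150 + V)/(127 + 10) = (-150 + 2155/1672)/(127 + 10) = -248645/1672/137 = -248645/1672*1/137 = -248645/229064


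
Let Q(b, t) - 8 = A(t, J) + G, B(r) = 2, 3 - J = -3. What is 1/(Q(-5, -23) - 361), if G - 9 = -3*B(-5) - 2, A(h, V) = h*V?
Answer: -1/490 ≈ -0.0020408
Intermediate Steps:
J = 6 (J = 3 - 1*(-3) = 3 + 3 = 6)
A(h, V) = V*h
G = 1 (G = 9 + (-3*2 - 2) = 9 + (-6 - 2) = 9 - 8 = 1)
Q(b, t) = 9 + 6*t (Q(b, t) = 8 + (6*t + 1) = 8 + (1 + 6*t) = 9 + 6*t)
1/(Q(-5, -23) - 361) = 1/((9 + 6*(-23)) - 361) = 1/((9 - 138) - 361) = 1/(-129 - 361) = 1/(-490) = -1/490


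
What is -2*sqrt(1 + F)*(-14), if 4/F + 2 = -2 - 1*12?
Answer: 14*sqrt(3) ≈ 24.249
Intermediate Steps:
F = -1/4 (F = 4/(-2 + (-2 - 1*12)) = 4/(-2 + (-2 - 12)) = 4/(-2 - 14) = 4/(-16) = 4*(-1/16) = -1/4 ≈ -0.25000)
-2*sqrt(1 + F)*(-14) = -2*sqrt(1 - 1/4)*(-14) = -sqrt(3)*(-14) = 14*sqrt(3)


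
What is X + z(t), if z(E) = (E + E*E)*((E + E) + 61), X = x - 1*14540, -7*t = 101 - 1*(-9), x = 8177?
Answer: 162801/343 ≈ 474.64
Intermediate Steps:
t = -110/7 (t = -(101 - 1*(-9))/7 = -(101 + 9)/7 = -1/7*110 = -110/7 ≈ -15.714)
X = -6363 (X = 8177 - 1*14540 = 8177 - 14540 = -6363)
z(E) = (61 + 2*E)*(E + E**2) (z(E) = (E + E**2)*(2*E + 61) = (E + E**2)*(61 + 2*E) = (61 + 2*E)*(E + E**2))
X + z(t) = -6363 - 110*(61 + 2*(-110/7)**2 + 63*(-110/7))/7 = -6363 - 110*(61 + 2*(12100/49) - 990)/7 = -6363 - 110*(61 + 24200/49 - 990)/7 = -6363 - 110/7*(-21321/49) = -6363 + 2345310/343 = 162801/343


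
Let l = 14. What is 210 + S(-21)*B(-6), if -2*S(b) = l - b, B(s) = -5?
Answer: 595/2 ≈ 297.50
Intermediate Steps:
S(b) = -7 + b/2 (S(b) = -(14 - b)/2 = -7 + b/2)
210 + S(-21)*B(-6) = 210 + (-7 + (1/2)*(-21))*(-5) = 210 + (-7 - 21/2)*(-5) = 210 - 35/2*(-5) = 210 + 175/2 = 595/2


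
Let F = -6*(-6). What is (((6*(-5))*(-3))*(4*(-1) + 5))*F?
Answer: 3240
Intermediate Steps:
F = 36
(((6*(-5))*(-3))*(4*(-1) + 5))*F = (((6*(-5))*(-3))*(4*(-1) + 5))*36 = ((-30*(-3))*(-4 + 5))*36 = (90*1)*36 = 90*36 = 3240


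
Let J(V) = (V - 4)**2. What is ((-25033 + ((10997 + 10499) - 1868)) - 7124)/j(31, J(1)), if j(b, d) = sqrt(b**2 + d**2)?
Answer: -12529*sqrt(1042)/1042 ≈ -388.13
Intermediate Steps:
J(V) = (-4 + V)**2
((-25033 + ((10997 + 10499) - 1868)) - 7124)/j(31, J(1)) = ((-25033 + ((10997 + 10499) - 1868)) - 7124)/(sqrt(31**2 + ((-4 + 1)**2)**2)) = ((-25033 + (21496 - 1868)) - 7124)/(sqrt(961 + ((-3)**2)**2)) = ((-25033 + 19628) - 7124)/(sqrt(961 + 9**2)) = (-5405 - 7124)/(sqrt(961 + 81)) = -12529*sqrt(1042)/1042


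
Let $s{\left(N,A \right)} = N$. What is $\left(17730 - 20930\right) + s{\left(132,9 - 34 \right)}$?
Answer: $-3068$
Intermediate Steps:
$\left(17730 - 20930\right) + s{\left(132,9 - 34 \right)} = \left(17730 - 20930\right) + 132 = -3200 + 132 = -3068$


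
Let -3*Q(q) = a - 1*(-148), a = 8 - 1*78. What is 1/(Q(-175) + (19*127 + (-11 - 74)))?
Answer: 1/2302 ≈ 0.00043440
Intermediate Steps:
a = -70 (a = 8 - 78 = -70)
Q(q) = -26 (Q(q) = -(-70 - 1*(-148))/3 = -(-70 + 148)/3 = -⅓*78 = -26)
1/(Q(-175) + (19*127 + (-11 - 74))) = 1/(-26 + (19*127 + (-11 - 74))) = 1/(-26 + (2413 - 85)) = 1/(-26 + 2328) = 1/2302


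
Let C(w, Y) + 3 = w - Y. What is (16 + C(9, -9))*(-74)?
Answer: -2294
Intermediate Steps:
C(w, Y) = -3 + w - Y (C(w, Y) = -3 + (w - Y) = -3 + w - Y)
(16 + C(9, -9))*(-74) = (16 + (-3 + 9 - 1*(-9)))*(-74) = (16 + (-3 + 9 + 9))*(-74) = (16 + 15)*(-74) = 31*(-74) = -2294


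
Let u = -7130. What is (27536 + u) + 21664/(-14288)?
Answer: 18221204/893 ≈ 20404.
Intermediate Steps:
(27536 + u) + 21664/(-14288) = (27536 - 7130) + 21664/(-14288) = 20406 + 21664*(-1/14288) = 20406 - 1354/893 = 18221204/893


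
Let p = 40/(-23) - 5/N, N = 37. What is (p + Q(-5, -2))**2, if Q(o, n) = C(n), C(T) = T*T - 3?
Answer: 553536/724201 ≈ 0.76434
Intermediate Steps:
C(T) = -3 + T**2 (C(T) = T**2 - 3 = -3 + T**2)
Q(o, n) = -3 + n**2
p = -1595/851 (p = 40/(-23) - 5/37 = 40*(-1/23) - 5*1/37 = -40/23 - 5/37 = -1595/851 ≈ -1.8743)
(p + Q(-5, -2))**2 = (-1595/851 + (-3 + (-2)**2))**2 = (-1595/851 + (-3 + 4))**2 = (-1595/851 + 1)**2 = (-744/851)**2 = 553536/724201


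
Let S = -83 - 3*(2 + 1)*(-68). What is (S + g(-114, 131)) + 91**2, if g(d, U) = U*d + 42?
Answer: -6082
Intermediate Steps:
g(d, U) = 42 + U*d
S = 529 (S = -83 - 3*3*(-68) = -83 - 9*(-68) = -83 + 612 = 529)
(S + g(-114, 131)) + 91**2 = (529 + (42 + 131*(-114))) + 91**2 = (529 + (42 - 14934)) + 8281 = (529 - 14892) + 8281 = -14363 + 8281 = -6082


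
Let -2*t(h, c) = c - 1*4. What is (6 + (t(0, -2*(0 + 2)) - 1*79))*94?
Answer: -6486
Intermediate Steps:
t(h, c) = 2 - c/2 (t(h, c) = -(c - 1*4)/2 = -(c - 4)/2 = -(-4 + c)/2 = 2 - c/2)
(6 + (t(0, -2*(0 + 2)) - 1*79))*94 = (6 + ((2 - (-1)*(0 + 2)) - 1*79))*94 = (6 + ((2 - (-1)*2) - 79))*94 = (6 + ((2 - 1/2*(-4)) - 79))*94 = (6 + ((2 + 2) - 79))*94 = (6 + (4 - 79))*94 = (6 - 75)*94 = -69*94 = -6486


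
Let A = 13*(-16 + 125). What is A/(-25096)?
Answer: -1417/25096 ≈ -0.056463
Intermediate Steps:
A = 1417 (A = 13*109 = 1417)
A/(-25096) = 1417/(-25096) = 1417*(-1/25096) = -1417/25096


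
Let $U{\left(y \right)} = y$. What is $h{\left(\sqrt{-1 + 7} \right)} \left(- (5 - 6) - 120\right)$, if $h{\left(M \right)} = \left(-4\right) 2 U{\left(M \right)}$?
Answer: $952 \sqrt{6} \approx 2331.9$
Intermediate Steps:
$h{\left(M \right)} = - 8 M$ ($h{\left(M \right)} = \left(-4\right) 2 M = - 8 M$)
$h{\left(\sqrt{-1 + 7} \right)} \left(- (5 - 6) - 120\right) = - 8 \sqrt{-1 + 7} \left(- (5 - 6) - 120\right) = - 8 \sqrt{6} \left(\left(-1\right) \left(-1\right) - 120\right) = - 8 \sqrt{6} \left(1 - 120\right) = - 8 \sqrt{6} \left(-119\right) = 952 \sqrt{6}$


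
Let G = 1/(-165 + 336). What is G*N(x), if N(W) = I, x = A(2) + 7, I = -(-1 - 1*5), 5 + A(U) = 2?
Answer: 2/57 ≈ 0.035088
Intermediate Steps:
A(U) = -3 (A(U) = -5 + 2 = -3)
G = 1/171 ≈ 0.0058480
I = 6 (I = -(-1 - 5) = -1*(-6) = 6)
x = 4 (x = -3 + 7 = 4)
N(W) = 6
G*N(x) = (1/171)*6 = 2/57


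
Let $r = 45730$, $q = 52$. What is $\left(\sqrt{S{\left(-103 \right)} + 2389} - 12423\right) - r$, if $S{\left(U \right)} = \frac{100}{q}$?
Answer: $-58153 + \frac{\sqrt{404066}}{13} \approx -58104.0$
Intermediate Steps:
$S{\left(U \right)} = \frac{25}{13}$ ($S{\left(U \right)} = \frac{100}{52} = 100 \cdot \frac{1}{52} = \frac{25}{13}$)
$\left(\sqrt{S{\left(-103 \right)} + 2389} - 12423\right) - r = \left(\sqrt{\frac{25}{13} + 2389} - 12423\right) - 45730 = \left(\sqrt{\frac{31082}{13}} - 12423\right) - 45730 = \left(\frac{\sqrt{404066}}{13} - 12423\right) - 45730 = \left(-12423 + \frac{\sqrt{404066}}{13}\right) - 45730 = -58153 + \frac{\sqrt{404066}}{13}$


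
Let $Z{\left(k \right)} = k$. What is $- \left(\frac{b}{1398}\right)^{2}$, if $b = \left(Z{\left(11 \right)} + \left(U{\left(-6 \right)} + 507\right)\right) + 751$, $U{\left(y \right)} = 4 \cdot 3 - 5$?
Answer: $- \frac{407044}{488601} \approx -0.83308$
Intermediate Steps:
$U{\left(y \right)} = 7$ ($U{\left(y \right)} = 12 - 5 = 7$)
$b = 1276$ ($b = \left(11 + \left(7 + 507\right)\right) + 751 = \left(11 + 514\right) + 751 = 525 + 751 = 1276$)
$- \left(\frac{b}{1398}\right)^{2} = - \left(\frac{1276}{1398}\right)^{2} = - \left(1276 \cdot \frac{1}{1398}\right)^{2} = - \left(\frac{638}{699}\right)^{2} = \left(-1\right) \frac{407044}{488601} = - \frac{407044}{488601}$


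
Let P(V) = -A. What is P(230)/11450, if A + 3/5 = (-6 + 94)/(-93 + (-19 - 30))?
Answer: 433/4064750 ≈ 0.00010653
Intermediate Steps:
A = -433/355 (A = -⅗ + (-6 + 94)/(-93 + (-19 - 30)) = -⅗ + 88/(-93 - 49) = -⅗ + 88/(-142) = -⅗ + 88*(-1/142) = -⅗ - 44/71 = -433/355 ≈ -1.2197)
P(V) = 433/355 (P(V) = -1*(-433/355) = 433/355)
P(230)/11450 = (433/355)/11450 = (433/355)*(1/11450) = 433/4064750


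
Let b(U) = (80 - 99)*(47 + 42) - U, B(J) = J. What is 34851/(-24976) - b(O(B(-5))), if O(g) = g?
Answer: 42074685/24976 ≈ 1684.6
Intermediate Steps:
b(U) = -1691 - U (b(U) = -19*89 - U = -1691 - U)
34851/(-24976) - b(O(B(-5))) = 34851/(-24976) - (-1691 - 1*(-5)) = 34851*(-1/24976) - (-1691 + 5) = -34851/24976 - 1*(-1686) = -34851/24976 + 1686 = 42074685/24976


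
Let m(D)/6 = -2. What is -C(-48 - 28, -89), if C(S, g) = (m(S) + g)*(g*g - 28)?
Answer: 797193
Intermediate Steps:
m(D) = -12 (m(D) = 6*(-2) = -12)
C(S, g) = (-28 + g**2)*(-12 + g) (C(S, g) = (-12 + g)*(g*g - 28) = (-12 + g)*(g**2 - 28) = (-12 + g)*(-28 + g**2) = (-28 + g**2)*(-12 + g))
-C(-48 - 28, -89) = -(336 + (-89)**3 - 28*(-89) - 12*(-89)**2) = -(336 - 704969 + 2492 - 12*7921) = -(336 - 704969 + 2492 - 95052) = -1*(-797193) = 797193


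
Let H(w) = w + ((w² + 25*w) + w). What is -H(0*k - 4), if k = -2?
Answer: 92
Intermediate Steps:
H(w) = w² + 27*w (H(w) = w + (w² + 26*w) = w² + 27*w)
-H(0*k - 4) = -(0*(-2) - 4)*(27 + (0*(-2) - 4)) = -(0 - 4)*(27 + (0 - 4)) = -(-4)*(27 - 4) = -(-4)*23 = -1*(-92) = 92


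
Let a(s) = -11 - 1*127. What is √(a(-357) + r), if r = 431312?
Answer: √431174 ≈ 656.64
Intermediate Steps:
a(s) = -138 (a(s) = -11 - 127 = -138)
√(a(-357) + r) = √(-138 + 431312) = √431174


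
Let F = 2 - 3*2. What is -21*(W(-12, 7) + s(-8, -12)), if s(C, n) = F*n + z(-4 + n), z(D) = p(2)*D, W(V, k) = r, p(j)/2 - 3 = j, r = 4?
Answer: 2268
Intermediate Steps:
p(j) = 6 + 2*j
W(V, k) = 4
z(D) = 10*D (z(D) = (6 + 2*2)*D = (6 + 4)*D = 10*D)
F = -4 (F = 2 - 6 = -4)
s(C, n) = -40 + 6*n (s(C, n) = -4*n + 10*(-4 + n) = -4*n + (-40 + 10*n) = -40 + 6*n)
-21*(W(-12, 7) + s(-8, -12)) = -21*(4 + (-40 + 6*(-12))) = -21*(4 + (-40 - 72)) = -21*(4 - 112) = -21*(-108) = 2268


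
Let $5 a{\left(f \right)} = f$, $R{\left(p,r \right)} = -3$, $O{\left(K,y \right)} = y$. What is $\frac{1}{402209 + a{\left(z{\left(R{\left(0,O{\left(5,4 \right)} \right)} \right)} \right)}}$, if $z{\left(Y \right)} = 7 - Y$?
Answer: $\frac{1}{402211} \approx 2.4863 \cdot 10^{-6}$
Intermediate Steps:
$a{\left(f \right)} = \frac{f}{5}$
$\frac{1}{402209 + a{\left(z{\left(R{\left(0,O{\left(5,4 \right)} \right)} \right)} \right)}} = \frac{1}{402209 + \frac{7 - -3}{5}} = \frac{1}{402209 + \frac{7 + 3}{5}} = \frac{1}{402209 + \frac{1}{5} \cdot 10} = \frac{1}{402209 + 2} = \frac{1}{402211}$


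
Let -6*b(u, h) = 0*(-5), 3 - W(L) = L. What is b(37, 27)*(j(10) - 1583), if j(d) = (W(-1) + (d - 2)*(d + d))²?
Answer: 0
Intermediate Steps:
W(L) = 3 - L
b(u, h) = 0 (b(u, h) = -0*(-5) = -⅙*0 = 0)
j(d) = (4 + 2*d*(-2 + d))² (j(d) = ((3 - 1*(-1)) + (d - 2)*(d + d))² = ((3 + 1) + (-2 + d)*(2*d))² = (4 + 2*d*(-2 + d))²)
b(37, 27)*(j(10) - 1583) = 0*(4*(2 + 10² - 2*10)² - 1583) = 0*(4*(2 + 100 - 20)² - 1583) = 0*(4*82² - 1583) = 0*(4*6724 - 1583) = 0*(26896 - 1583) = 0*25313 = 0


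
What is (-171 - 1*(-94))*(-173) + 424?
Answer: 13745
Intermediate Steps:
(-171 - 1*(-94))*(-173) + 424 = (-171 + 94)*(-173) + 424 = -77*(-173) + 424 = 13321 + 424 = 13745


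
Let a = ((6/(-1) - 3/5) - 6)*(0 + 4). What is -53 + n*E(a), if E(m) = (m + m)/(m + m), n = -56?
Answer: -109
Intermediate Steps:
a = -252/5 (a = ((6*(-1) - 3*⅕) - 6)*4 = ((-6 - ⅗) - 6)*4 = (-33/5 - 6)*4 = -63/5*4 = -252/5 ≈ -50.400)
E(m) = 1 (E(m) = (2*m)/((2*m)) = (2*m)*(1/(2*m)) = 1)
-53 + n*E(a) = -53 - 56*1 = -53 - 56 = -109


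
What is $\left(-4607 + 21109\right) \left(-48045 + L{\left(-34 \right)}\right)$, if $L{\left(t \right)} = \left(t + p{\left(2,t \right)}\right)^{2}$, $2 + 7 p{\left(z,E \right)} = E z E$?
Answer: $653000642$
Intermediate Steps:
$p{\left(z,E \right)} = - \frac{2}{7} + \frac{z E^{2}}{7}$ ($p{\left(z,E \right)} = - \frac{2}{7} + \frac{E z E}{7} = - \frac{2}{7} + \frac{z E^{2}}{7}$)
$L{\left(t \right)} = \left(- \frac{2}{7} + t + \frac{2 t^{2}}{7}\right)^{2}$ ($L{\left(t \right)} = \left(t + \left(- \frac{2}{7} + \frac{1}{7} \cdot 2 t^{2}\right)\right)^{2} = \left(t + \left(- \frac{2}{7} + \frac{2 t^{2}}{7}\right)\right)^{2} = \left(- \frac{2}{7} + t + \frac{2 t^{2}}{7}\right)^{2}$)
$\left(-4607 + 21109\right) \left(-48045 + L{\left(-34 \right)}\right) = \left(-4607 + 21109\right) \left(-48045 + \frac{\left(-2 + 2 \left(-34\right)^{2} + 7 \left(-34\right)\right)^{2}}{49}\right) = 16502 \left(-48045 + \frac{\left(-2 + 2 \cdot 1156 - 238\right)^{2}}{49}\right) = 16502 \left(-48045 + \frac{\left(-2 + 2312 - 238\right)^{2}}{49}\right) = 16502 \left(-48045 + \frac{2072^{2}}{49}\right) = 16502 \left(-48045 + \frac{1}{49} \cdot 4293184\right) = 16502 \left(-48045 + 87616\right) = 16502 \cdot 39571 = 653000642$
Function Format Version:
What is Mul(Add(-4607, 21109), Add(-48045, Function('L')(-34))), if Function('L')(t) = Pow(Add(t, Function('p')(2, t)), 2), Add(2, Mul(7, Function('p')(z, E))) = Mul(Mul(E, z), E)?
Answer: 653000642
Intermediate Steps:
Function('p')(z, E) = Add(Rational(-2, 7), Mul(Rational(1, 7), z, Pow(E, 2))) (Function('p')(z, E) = Add(Rational(-2, 7), Mul(Rational(1, 7), Mul(Mul(E, z), E))) = Add(Rational(-2, 7), Mul(Rational(1, 7), Mul(z, Pow(E, 2)))) = Add(Rational(-2, 7), Mul(Rational(1, 7), z, Pow(E, 2))))
Function('L')(t) = Pow(Add(Rational(-2, 7), t, Mul(Rational(2, 7), Pow(t, 2))), 2) (Function('L')(t) = Pow(Add(t, Add(Rational(-2, 7), Mul(Rational(1, 7), 2, Pow(t, 2)))), 2) = Pow(Add(t, Add(Rational(-2, 7), Mul(Rational(2, 7), Pow(t, 2)))), 2) = Pow(Add(Rational(-2, 7), t, Mul(Rational(2, 7), Pow(t, 2))), 2))
Mul(Add(-4607, 21109), Add(-48045, Function('L')(-34))) = Mul(Add(-4607, 21109), Add(-48045, Mul(Rational(1, 49), Pow(Add(-2, Mul(2, Pow(-34, 2)), Mul(7, -34)), 2)))) = Mul(16502, Add(-48045, Mul(Rational(1, 49), Pow(Add(-2, Mul(2, 1156), -238), 2)))) = Mul(16502, Add(-48045, Mul(Rational(1, 49), Pow(Add(-2, 2312, -238), 2)))) = Mul(16502, Add(-48045, Mul(Rational(1, 49), Pow(2072, 2)))) = Mul(16502, Add(-48045, Mul(Rational(1, 49), 4293184))) = Mul(16502, Add(-48045, 87616)) = Mul(16502, 39571) = 653000642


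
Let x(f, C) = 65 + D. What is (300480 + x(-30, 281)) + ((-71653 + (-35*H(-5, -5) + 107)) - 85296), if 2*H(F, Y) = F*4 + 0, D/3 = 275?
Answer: 144878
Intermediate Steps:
D = 825 (D = 3*275 = 825)
H(F, Y) = 2*F (H(F, Y) = (F*4 + 0)/2 = (4*F + 0)/2 = (4*F)/2 = 2*F)
x(f, C) = 890 (x(f, C) = 65 + 825 = 890)
(300480 + x(-30, 281)) + ((-71653 + (-35*H(-5, -5) + 107)) - 85296) = (300480 + 890) + ((-71653 + (-70*(-5) + 107)) - 85296) = 301370 + ((-71653 + (-35*(-10) + 107)) - 85296) = 301370 + ((-71653 + (350 + 107)) - 85296) = 301370 + ((-71653 + 457) - 85296) = 301370 + (-71196 - 85296) = 301370 - 156492 = 144878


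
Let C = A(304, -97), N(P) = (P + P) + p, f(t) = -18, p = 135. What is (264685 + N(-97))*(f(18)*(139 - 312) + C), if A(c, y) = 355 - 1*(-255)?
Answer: 985467224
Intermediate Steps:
A(c, y) = 610 (A(c, y) = 355 + 255 = 610)
N(P) = 135 + 2*P (N(P) = (P + P) + 135 = 2*P + 135 = 135 + 2*P)
C = 610
(264685 + N(-97))*(f(18)*(139 - 312) + C) = (264685 + (135 + 2*(-97)))*(-18*(139 - 312) + 610) = (264685 + (135 - 194))*(-18*(-173) + 610) = (264685 - 59)*(3114 + 610) = 264626*3724 = 985467224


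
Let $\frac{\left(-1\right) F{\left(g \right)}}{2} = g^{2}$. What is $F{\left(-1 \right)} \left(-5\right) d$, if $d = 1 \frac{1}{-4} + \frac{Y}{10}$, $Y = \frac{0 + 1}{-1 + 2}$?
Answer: $- \frac{3}{2} \approx -1.5$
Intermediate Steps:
$F{\left(g \right)} = - 2 g^{2}$
$Y = 1$ ($Y = 1 \cdot 1^{-1} = 1 \cdot 1 = 1$)
$d = - \frac{3}{20}$ ($d = 1 \frac{1}{-4} + 1 \cdot \frac{1}{10} = 1 \left(- \frac{1}{4}\right) + 1 \cdot \frac{1}{10} = - \frac{1}{4} + \frac{1}{10} = - \frac{3}{20} \approx -0.15$)
$F{\left(-1 \right)} \left(-5\right) d = - 2 \left(-1\right)^{2} \left(-5\right) \left(- \frac{3}{20}\right) = \left(-2\right) 1 \left(-5\right) \left(- \frac{3}{20}\right) = \left(-2\right) \left(-5\right) \left(- \frac{3}{20}\right) = 10 \left(- \frac{3}{20}\right) = - \frac{3}{2}$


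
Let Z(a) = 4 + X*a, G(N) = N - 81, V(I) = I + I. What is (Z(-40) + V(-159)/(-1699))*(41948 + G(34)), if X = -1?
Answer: 3145675674/1699 ≈ 1.8515e+6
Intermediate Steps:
V(I) = 2*I
G(N) = -81 + N
Z(a) = 4 - a
(Z(-40) + V(-159)/(-1699))*(41948 + G(34)) = ((4 - 1*(-40)) + (2*(-159))/(-1699))*(41948 + (-81 + 34)) = ((4 + 40) - 318*(-1/1699))*(41948 - 47) = (44 + 318/1699)*41901 = (75074/1699)*41901 = 3145675674/1699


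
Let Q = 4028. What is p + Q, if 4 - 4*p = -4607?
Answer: 20723/4 ≈ 5180.8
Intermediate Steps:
p = 4611/4 (p = 1 - 1/4*(-4607) = 1 + 4607/4 = 4611/4 ≈ 1152.8)
p + Q = 4611/4 + 4028 = 20723/4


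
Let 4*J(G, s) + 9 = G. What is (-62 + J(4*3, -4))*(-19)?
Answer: 4655/4 ≈ 1163.8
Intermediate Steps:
J(G, s) = -9/4 + G/4
(-62 + J(4*3, -4))*(-19) = (-62 + (-9/4 + (4*3)/4))*(-19) = (-62 + (-9/4 + (¼)*12))*(-19) = (-62 + (-9/4 + 3))*(-19) = (-62 + ¾)*(-19) = -245/4*(-19) = 4655/4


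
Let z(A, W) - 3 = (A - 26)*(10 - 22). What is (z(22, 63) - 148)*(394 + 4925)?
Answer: -515943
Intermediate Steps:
z(A, W) = 315 - 12*A (z(A, W) = 3 + (A - 26)*(10 - 22) = 3 + (-26 + A)*(-12) = 3 + (312 - 12*A) = 315 - 12*A)
(z(22, 63) - 148)*(394 + 4925) = ((315 - 12*22) - 148)*(394 + 4925) = ((315 - 264) - 148)*5319 = (51 - 148)*5319 = -97*5319 = -515943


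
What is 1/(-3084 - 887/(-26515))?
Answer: -26515/81771373 ≈ -0.00032426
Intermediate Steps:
1/(-3084 - 887/(-26515)) = 1/(-3084 - 887*(-1/26515)) = 1/(-3084 + 887/26515) = 1/(-81771373/26515) = -26515/81771373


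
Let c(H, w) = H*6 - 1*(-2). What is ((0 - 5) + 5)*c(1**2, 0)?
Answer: 0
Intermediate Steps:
c(H, w) = 2 + 6*H (c(H, w) = 6*H + 2 = 2 + 6*H)
((0 - 5) + 5)*c(1**2, 0) = ((0 - 5) + 5)*(2 + 6*1**2) = (-5 + 5)*(2 + 6*1) = 0*(2 + 6) = 0*8 = 0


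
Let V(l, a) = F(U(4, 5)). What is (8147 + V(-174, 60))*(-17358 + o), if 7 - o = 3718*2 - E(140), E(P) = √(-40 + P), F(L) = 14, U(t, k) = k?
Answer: -202205097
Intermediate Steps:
V(l, a) = 14
o = -7419 (o = 7 - (3718*2 - √(-40 + 140)) = 7 - (7436 - √100) = 7 - (7436 - 1*10) = 7 - (7436 - 10) = 7 - 1*7426 = 7 - 7426 = -7419)
(8147 + V(-174, 60))*(-17358 + o) = (8147 + 14)*(-17358 - 7419) = 8161*(-24777) = -202205097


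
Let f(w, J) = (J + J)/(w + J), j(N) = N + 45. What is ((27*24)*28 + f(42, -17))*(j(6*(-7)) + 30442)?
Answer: 2761763374/5 ≈ 5.5235e+8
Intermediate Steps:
j(N) = 45 + N
f(w, J) = 2*J/(J + w) (f(w, J) = (2*J)/(J + w) = 2*J/(J + w))
((27*24)*28 + f(42, -17))*(j(6*(-7)) + 30442) = ((27*24)*28 + 2*(-17)/(-17 + 42))*((45 + 6*(-7)) + 30442) = (648*28 + 2*(-17)/25)*((45 - 42) + 30442) = (18144 + 2*(-17)*(1/25))*(3 + 30442) = (18144 - 34/25)*30445 = (453566/25)*30445 = 2761763374/5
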